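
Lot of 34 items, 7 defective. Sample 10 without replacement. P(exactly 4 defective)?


Hypergeometric: C(7,4)×C(27,6)/C(34,10)
= 35×296010/131128140 = 2415/30566

P(X=4) = 2415/30566 ≈ 7.90%


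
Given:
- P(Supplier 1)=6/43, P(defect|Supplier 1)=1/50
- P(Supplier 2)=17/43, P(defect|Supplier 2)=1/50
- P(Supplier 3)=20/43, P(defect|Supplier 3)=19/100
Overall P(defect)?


P(B) = Σ P(B|Aᵢ)×P(Aᵢ)
  1/50×6/43 = 3/1075
  1/50×17/43 = 17/2150
  19/100×20/43 = 19/215
Sum = 213/2150

P(defect) = 213/2150 ≈ 9.91%


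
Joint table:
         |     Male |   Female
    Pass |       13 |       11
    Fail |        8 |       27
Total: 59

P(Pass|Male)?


P(Pass|Male) = 13/(13+8) = 13/21

P = 13/21 ≈ 61.90%


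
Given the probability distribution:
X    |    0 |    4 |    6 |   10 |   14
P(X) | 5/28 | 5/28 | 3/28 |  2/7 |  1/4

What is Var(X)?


E[X] = 54/7
E[X²] = 590/7
Var(X) = E[X²] - (E[X])² = 590/7 - 2916/49 = 1214/49

Var(X) = 1214/49 ≈ 24.7755


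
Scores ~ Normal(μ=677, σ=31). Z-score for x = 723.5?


z = (x - μ)/σ = (723.5 - 677)/31 = 1.5

z = 1.5


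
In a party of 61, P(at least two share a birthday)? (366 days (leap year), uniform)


P(all different) = Π(366-i)/366 for i=0..60
= 0.004988
P(match) = 1 - 0.004988 = 0.995012

P ≈ 0.9950 ≈ 99.50%


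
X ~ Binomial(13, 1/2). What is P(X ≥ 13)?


P(X ≥ 13) = Σ P(X=i) for i=13..13
P(X=13) = 1/8192
Sum = 1/8192

P(X ≥ 13) = 1/8192 ≈ 0.01%


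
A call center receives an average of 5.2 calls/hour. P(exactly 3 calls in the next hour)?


Poisson(λ=5.2): P(X=3) = e^(-λ)×λ^k/k!
= e^(-5.2) × 5.2^3 / 3!
≈ 0.005516564421 × 140.608 / 6 ≈ 0.129279

P(X=3) ≈ 0.129279 ≈ 12.93%


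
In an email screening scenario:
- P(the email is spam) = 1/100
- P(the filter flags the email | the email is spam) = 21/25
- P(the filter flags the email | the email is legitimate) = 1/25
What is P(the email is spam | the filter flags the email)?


Using Bayes' theorem:
P(A|B) = P(B|A)·P(A) / P(B)

P(the filter flags the email) = 21/25 × 1/100 + 1/25 × 99/100
= 21/2500 + 99/2500 = 6/125

P(the email is spam|the filter flags the email) = (21/2500) / (6/125) = 7/40

P(the email is spam|the filter flags the email) = 7/40 ≈ 17.50%


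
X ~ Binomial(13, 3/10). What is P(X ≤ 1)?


P(X ≤ 1) = Σ P(X=i) for i=0..1
P(X=0) = 96889010407/10000000000000
P(X=1) = 539810200839/10000000000000
Sum = 318349605623/5000000000000

P(X ≤ 1) = 318349605623/5000000000000 ≈ 6.37%


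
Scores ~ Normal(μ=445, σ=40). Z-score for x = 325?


z = (x - μ)/σ = (325 - 445)/40 = -3.0

z = -3.0


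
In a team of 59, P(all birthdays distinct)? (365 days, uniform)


P(all different) = Π(365-i)/365 for i=0..58
= (365/365)×(364/365)×...×(307/365)
= 0.007011

P ≈ 0.0070 ≈ 0.70%


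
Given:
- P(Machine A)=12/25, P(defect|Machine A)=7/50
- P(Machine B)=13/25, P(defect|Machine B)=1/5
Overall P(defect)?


P(B) = Σ P(B|Aᵢ)×P(Aᵢ)
  7/50×12/25 = 42/625
  1/5×13/25 = 13/125
Sum = 107/625

P(defect) = 107/625 ≈ 17.12%


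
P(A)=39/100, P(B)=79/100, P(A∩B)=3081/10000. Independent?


P(A)×P(B) = 3081/10000
P(A∩B) = 3081/10000
Equal ✓ → Independent

Yes, independent


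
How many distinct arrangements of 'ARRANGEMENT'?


Letters: 11, freq: {'A': 2, 'R': 2, 'N': 2, 'G': 1, 'E': 2, 'M': 1, 'T': 1}
11!/(2!×2!×2!×1!×2!×1!×1!) = 39916800/16 = 2494800

2494800


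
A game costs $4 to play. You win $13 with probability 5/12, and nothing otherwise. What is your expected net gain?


E[gain] = (13-4)×5/12 + (-4)×7/12
= 15/4 - 7/3 = 17/12

Expected net gain = $17/12 ≈ $1.42


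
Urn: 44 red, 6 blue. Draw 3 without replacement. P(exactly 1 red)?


Hypergeometric: C(44,1)×C(6,2)/C(50,3)
= 44×15/19600 = 33/980

P(X=1) = 33/980 ≈ 3.37%


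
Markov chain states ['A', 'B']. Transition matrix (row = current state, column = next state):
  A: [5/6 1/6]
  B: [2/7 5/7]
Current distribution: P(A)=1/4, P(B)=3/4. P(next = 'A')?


P(next=A) = Σᵢ P(now=i)×P(i→A)
= 1/4×5/6 + 3/4×2/7
= 5/24 + 3/14 = 71/168

P = 71/168 ≈ 0.4226


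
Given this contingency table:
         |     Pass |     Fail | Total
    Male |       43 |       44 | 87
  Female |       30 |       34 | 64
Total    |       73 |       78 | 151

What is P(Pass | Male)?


P(Pass | Male) = 43/(43+44) = 43/87

P(Pass|Male) = 43/87 ≈ 49.43%


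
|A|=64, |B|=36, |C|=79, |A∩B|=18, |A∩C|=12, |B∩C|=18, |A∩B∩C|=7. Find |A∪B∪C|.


|A∪B∪C| = 64+36+79-18-12-18+7 = 138

|A∪B∪C| = 138


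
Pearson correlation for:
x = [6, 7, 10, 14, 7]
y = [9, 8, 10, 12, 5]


n=5, Σx=44, Σy=44, Σxy=413, Σx²=430, Σy²=414
r = (5×413 - 44×44)/√((5×430 - 44²)(5×414 - 44²))
= 129/√(214×134) = 129/√28676 ≈ 129/169.3399 ≈ 0.7618

r ≈ 0.7618


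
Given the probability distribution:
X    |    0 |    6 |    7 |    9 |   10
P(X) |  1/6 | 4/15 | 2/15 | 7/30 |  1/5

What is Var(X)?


E[X] = 199/30
E[X²] = 1651/30
Var(X) = E[X²] - (E[X])² = 1651/30 - 39601/900 = 9929/900

Var(X) = 9929/900 ≈ 11.0322


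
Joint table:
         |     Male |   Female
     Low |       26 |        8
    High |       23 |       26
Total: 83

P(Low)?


P(Low) = (26+8)/83 = 34/83

P(Low) = 34/83 ≈ 40.96%


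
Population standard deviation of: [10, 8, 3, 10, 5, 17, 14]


Mean = 67/7
  (10-67/7)²=9/49
  (8-67/7)²=121/49
  (3-67/7)²=2116/49
  (10-67/7)²=9/49
  (5-67/7)²=1024/49
  (17-67/7)²=2704/49
  (14-67/7)²=961/49
Σ(x-μ)² = 992/7
σ² = (992/7)/7 = 992/49

σ = √(992/49) ≈ 4.4994


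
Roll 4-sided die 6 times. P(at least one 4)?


P(no 4)^6 = (3/4)^6 = 729/4096
P(≥1) = 1 - 729/4096 = 3367/4096

P = 3367/4096 ≈ 82.20%


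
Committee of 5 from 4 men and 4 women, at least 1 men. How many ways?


Count by #men:
  1M,4W: C(4,1)×C(4,4)=4
  2M,3W: C(4,2)×C(4,3)=24
  3M,2W: C(4,3)×C(4,2)=24
  4M,1W: C(4,4)×C(4,1)=4
Total = 56

56


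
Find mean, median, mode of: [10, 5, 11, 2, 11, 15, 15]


Sorted: [2, 5, 10, 11, 11, 15, 15]
Mean = 69/7
Median = 11
Freq: {10: 1, 5: 1, 11: 2, 2: 1, 15: 2}
Mode: [11, 15]

Mean=69/7, Median=11, Mode=[11, 15]


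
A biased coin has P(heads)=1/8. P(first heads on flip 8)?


Geometric: P(X=8) = (1-p)^(k-1)×p = (7/8)^7×1/8 = 823543/16777216

P(X=8) = 823543/16777216 ≈ 4.91%


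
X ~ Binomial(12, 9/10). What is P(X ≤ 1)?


P(X ≤ 1) = Σ P(X=i) for i=0..1
P(X=0) = 1/1000000000000
P(X=1) = 27/250000000000
Sum = 109/1000000000000

P(X ≤ 1) = 109/1000000000000 ≈ 0.00%


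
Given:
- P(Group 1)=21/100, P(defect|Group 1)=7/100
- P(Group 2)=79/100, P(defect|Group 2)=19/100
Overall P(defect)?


P(B) = Σ P(B|Aᵢ)×P(Aᵢ)
  7/100×21/100 = 147/10000
  19/100×79/100 = 1501/10000
Sum = 103/625

P(defect) = 103/625 ≈ 16.48%


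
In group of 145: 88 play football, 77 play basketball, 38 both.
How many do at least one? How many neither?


|A∪B| = 88+77-38 = 127
Neither = 145-127 = 18

At least one: 127; Neither: 18


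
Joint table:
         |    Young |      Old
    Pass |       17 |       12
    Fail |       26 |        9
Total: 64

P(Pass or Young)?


P(Pass∨Young) = P(Pass) + P(Young) - P(Pass∧Young)
= (29 + 43 - 17)/64 = 55/64

P = 55/64 ≈ 85.94%


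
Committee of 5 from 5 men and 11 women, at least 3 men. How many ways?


Count by #men:
  3M,2W: C(5,3)×C(11,2)=550
  4M,1W: C(5,4)×C(11,1)=55
  5M,0W: C(5,5)×C(11,0)=1
Total = 606

606


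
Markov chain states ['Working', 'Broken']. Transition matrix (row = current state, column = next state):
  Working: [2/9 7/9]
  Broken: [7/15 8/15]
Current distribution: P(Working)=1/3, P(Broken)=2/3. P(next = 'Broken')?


P(next=Broken) = Σᵢ P(now=i)×P(i→Broken)
= 1/3×7/9 + 2/3×8/15
= 7/27 + 16/45 = 83/135

P = 83/135 ≈ 0.6148


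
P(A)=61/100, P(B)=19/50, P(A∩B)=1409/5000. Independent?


P(A)×P(B) = 1159/5000
P(A∩B) = 1409/5000
Not equal → NOT independent

No, not independent


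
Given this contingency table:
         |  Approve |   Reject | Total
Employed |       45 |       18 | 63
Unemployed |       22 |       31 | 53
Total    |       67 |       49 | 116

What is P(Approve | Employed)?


P(Approve | Employed) = 45/(45+18) = 45/63 = 5/7

P(Approve|Employed) = 5/7 ≈ 71.43%


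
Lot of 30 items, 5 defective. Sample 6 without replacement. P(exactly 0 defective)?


Hypergeometric: C(5,0)×C(25,6)/C(30,6)
= 1×177100/593775 = 1012/3393

P(X=0) = 1012/3393 ≈ 29.83%


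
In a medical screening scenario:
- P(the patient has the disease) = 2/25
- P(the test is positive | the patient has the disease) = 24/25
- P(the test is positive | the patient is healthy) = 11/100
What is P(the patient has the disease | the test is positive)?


Using Bayes' theorem:
P(A|B) = P(B|A)·P(A) / P(B)

P(the test is positive) = 24/25 × 2/25 + 11/100 × 23/25
= 48/625 + 253/2500 = 89/500

P(the patient has the disease|the test is positive) = (48/625) / (89/500) = 192/445

P(the patient has the disease|the test is positive) = 192/445 ≈ 43.15%


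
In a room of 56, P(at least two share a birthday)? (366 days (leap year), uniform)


P(all different) = Π(366-i)/366 for i=0..55
= 0.011818
P(match) = 1 - 0.011818 = 0.988182

P ≈ 0.9882 ≈ 98.82%


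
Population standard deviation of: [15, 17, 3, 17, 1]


Mean = 53/5
  (15-53/5)²=484/25
  (17-53/5)²=1024/25
  (3-53/5)²=1444/25
  (17-53/5)²=1024/25
  (1-53/5)²=2304/25
Σ(x-μ)² = 1256/5
σ² = (1256/5)/5 = 1256/25

σ = √(1256/25) ≈ 7.0880


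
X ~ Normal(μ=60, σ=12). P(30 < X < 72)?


z₁=(30-60)/12=-2.5, z₂=(72-60)/12=1.0
P = Φ(1.0) - Φ(-2.5) = 0.841345 - 0.006210 = 0.835135 ≈ 0.8351

P(30 < X < 72) ≈ 0.8351


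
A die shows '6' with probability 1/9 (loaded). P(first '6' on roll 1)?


Geometric: P(X=1) = (1-p)^(k-1)×p = (8/9)^0×1/9 = 1/9

P(X=1) = 1/9 ≈ 11.11%


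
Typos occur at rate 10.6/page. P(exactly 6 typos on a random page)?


Poisson(λ=10.6): P(X=6) = e^(-λ)×λ^k/k!
= e^(-10.6) × 10.6^6 / 6!
≈ 2.491600973e-05 × 1418519.11226 / 720 ≈ 0.049089

P(X=6) ≈ 0.049089 ≈ 4.91%


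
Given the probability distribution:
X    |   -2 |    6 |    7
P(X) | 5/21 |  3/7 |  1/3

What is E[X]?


E[X] = Σ x·P(X=x)
= (-2)×(5/21) + (6)×(3/7) + (7)×(1/3)
= 31/7

E[X] = 31/7


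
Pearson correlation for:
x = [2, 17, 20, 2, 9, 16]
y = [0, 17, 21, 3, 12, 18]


n=6, Σx=66, Σy=71, Σxy=1111, Σx²=1034, Σy²=1207
r = (6×1111 - 66×71)/√((6×1034 - 66²)(6×1207 - 71²))
= 1980/√(1848×2201) = 1980/√4067448 ≈ 1980/2016.7915 ≈ 0.9818

r ≈ 0.9818


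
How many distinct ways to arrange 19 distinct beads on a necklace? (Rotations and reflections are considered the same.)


Free circular arrangements: rotations and reflections both identified.
(n-1)!/2 = 18!/2 = 6402373705728000/2 = 3201186852864000

3201186852864000


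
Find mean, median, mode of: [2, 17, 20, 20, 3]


Sorted: [2, 3, 17, 20, 20]
Mean = 62/5
Median = 17
Freq: {2: 1, 17: 1, 20: 2, 3: 1}
Mode: [20]

Mean=62/5, Median=17, Mode=20


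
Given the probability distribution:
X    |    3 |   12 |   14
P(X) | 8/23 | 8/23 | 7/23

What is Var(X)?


E[X] = 218/23
E[X²] = 2596/23
Var(X) = E[X²] - (E[X])² = 2596/23 - 47524/529 = 12184/529

Var(X) = 12184/529 ≈ 23.0321


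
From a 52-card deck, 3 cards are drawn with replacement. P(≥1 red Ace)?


P(not a red Ace) = 50/52 = 25/26
P(none in 3 draws) = (25/26)^3 = 15625/17576
P(≥1 red Ace) = 1 - 15625/17576 = 1951/17576

P = 1951/17576 ≈ 11.10%


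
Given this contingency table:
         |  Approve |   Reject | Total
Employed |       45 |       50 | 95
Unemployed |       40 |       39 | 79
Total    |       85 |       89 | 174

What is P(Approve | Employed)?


P(Approve | Employed) = 45/(45+50) = 45/95 = 9/19

P(Approve|Employed) = 9/19 ≈ 47.37%


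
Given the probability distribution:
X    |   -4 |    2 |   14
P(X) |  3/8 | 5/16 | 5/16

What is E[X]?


E[X] = Σ x·P(X=x)
= (-4)×(3/8) + (2)×(5/16) + (14)×(5/16)
= 7/2

E[X] = 7/2


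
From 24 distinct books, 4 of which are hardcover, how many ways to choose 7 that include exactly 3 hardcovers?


Choose 3 of the 4 hardcovers and 4 of the other 20 books:
C(4,3)×C(20,4) = 4×4845 = 19380

19380


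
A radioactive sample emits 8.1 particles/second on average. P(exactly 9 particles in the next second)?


Poisson(λ=8.1): P(X=9) = e^(-λ)×λ^k/k!
= e^(-8.1) × 8.1^9 / 9!
≈ 0.0003035391381 × 150094635.297 / 362880 ≈ 0.125550

P(X=9) ≈ 0.125550 ≈ 12.56%


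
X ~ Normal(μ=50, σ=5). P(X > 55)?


z = (55-50)/5 = 1.0
P(X > 55) = 1 - P(Z ≤ 1.0) = 1 - 0.8413 = 0.1587

P(X > 55) ≈ 0.1587


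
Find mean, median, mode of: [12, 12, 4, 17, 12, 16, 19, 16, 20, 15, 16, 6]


Sorted: [4, 6, 12, 12, 12, 15, 16, 16, 16, 17, 19, 20]
Mean = 165/12 = 55/4
Median = 31/2
Freq: {12: 3, 4: 1, 17: 1, 16: 3, 19: 1, 20: 1, 15: 1, 6: 1}
Mode: [12, 16]

Mean=55/4, Median=31/2, Mode=[12, 16]


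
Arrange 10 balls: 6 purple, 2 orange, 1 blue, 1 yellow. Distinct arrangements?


10!/(6!×2!×1!×1!) = 2520

2520


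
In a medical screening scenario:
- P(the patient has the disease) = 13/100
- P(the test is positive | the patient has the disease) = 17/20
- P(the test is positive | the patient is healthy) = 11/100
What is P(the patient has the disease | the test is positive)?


Using Bayes' theorem:
P(A|B) = P(B|A)·P(A) / P(B)

P(the test is positive) = 17/20 × 13/100 + 11/100 × 87/100
= 221/2000 + 957/10000 = 1031/5000

P(the patient has the disease|the test is positive) = (221/2000) / (1031/5000) = 1105/2062

P(the patient has the disease|the test is positive) = 1105/2062 ≈ 53.59%


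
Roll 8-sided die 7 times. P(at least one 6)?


P(no 6)^7 = (7/8)^7 = 823543/2097152
P(≥1) = 1 - 823543/2097152 = 1273609/2097152

P = 1273609/2097152 ≈ 60.73%


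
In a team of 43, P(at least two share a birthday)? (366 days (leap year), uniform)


P(all different) = Π(366-i)/366 for i=0..42
= 0.076637
P(match) = 1 - 0.076637 = 0.923363

P ≈ 0.9234 ≈ 92.34%


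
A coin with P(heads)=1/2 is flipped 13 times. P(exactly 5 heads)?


Binomial: P(X=5) = C(13,5)×p^5×(1-p)^8
= 1287 × 1/32 × 1/256 = 1287/8192

P(X=5) = 1287/8192 ≈ 15.71%


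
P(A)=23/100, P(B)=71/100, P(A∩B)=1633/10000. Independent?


P(A)×P(B) = 1633/10000
P(A∩B) = 1633/10000
Equal ✓ → Independent

Yes, independent


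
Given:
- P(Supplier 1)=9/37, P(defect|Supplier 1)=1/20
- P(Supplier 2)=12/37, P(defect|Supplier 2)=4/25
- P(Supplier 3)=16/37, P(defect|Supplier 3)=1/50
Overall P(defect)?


P(B) = Σ P(B|Aᵢ)×P(Aᵢ)
  1/20×9/37 = 9/740
  4/25×12/37 = 48/925
  1/50×16/37 = 8/925
Sum = 269/3700

P(defect) = 269/3700 ≈ 7.27%


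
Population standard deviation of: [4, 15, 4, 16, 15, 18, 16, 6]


Mean = 94/8 = 47/4
  (4-47/4)²=961/16
  (15-47/4)²=169/16
  (4-47/4)²=961/16
  (16-47/4)²=289/16
  (15-47/4)²=169/16
  (18-47/4)²=625/16
  (16-47/4)²=289/16
  (6-47/4)²=529/16
Σ(x-μ)² = 499/2
σ² = (499/2)/8 = 499/16

σ = √(499/16) ≈ 5.5846


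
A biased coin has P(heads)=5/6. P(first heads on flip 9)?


Geometric: P(X=9) = (1-p)^(k-1)×p = (1/6)^8×5/6 = 5/10077696

P(X=9) = 5/10077696 ≈ 0.00%


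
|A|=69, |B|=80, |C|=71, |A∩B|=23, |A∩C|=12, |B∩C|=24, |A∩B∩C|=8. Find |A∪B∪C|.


|A∪B∪C| = 69+80+71-23-12-24+8 = 169

|A∪B∪C| = 169


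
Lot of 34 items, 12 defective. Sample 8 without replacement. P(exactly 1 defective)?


Hypergeometric: C(12,1)×C(22,7)/C(34,8)
= 12×170544/18156204 = 304/2697

P(X=1) = 304/2697 ≈ 11.27%


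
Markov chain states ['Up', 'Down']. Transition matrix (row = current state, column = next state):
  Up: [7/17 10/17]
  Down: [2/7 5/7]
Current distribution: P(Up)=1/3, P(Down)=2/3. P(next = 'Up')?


P(next=Up) = Σᵢ P(now=i)×P(i→Up)
= 1/3×7/17 + 2/3×2/7
= 7/51 + 4/21 = 39/119

P = 39/119 ≈ 0.3277


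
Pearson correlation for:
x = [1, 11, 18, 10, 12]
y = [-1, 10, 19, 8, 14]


n=5, Σx=52, Σy=50, Σxy=699, Σx²=690, Σy²=722
r = (5×699 - 52×50)/√((5×690 - 52²)(5×722 - 50²))
= 895/√(746×1110) = 895/√828060 ≈ 895/909.9780 ≈ 0.9835

r ≈ 0.9835


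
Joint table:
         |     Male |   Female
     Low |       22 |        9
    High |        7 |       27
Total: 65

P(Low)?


P(Low) = (22+9)/65 = 31/65

P(Low) = 31/65 ≈ 47.69%


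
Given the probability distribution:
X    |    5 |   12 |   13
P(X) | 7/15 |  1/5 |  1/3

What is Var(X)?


E[X] = 136/15
E[X²] = 484/5
Var(X) = E[X²] - (E[X])² = 484/5 - 18496/225 = 3284/225

Var(X) = 3284/225 ≈ 14.5956


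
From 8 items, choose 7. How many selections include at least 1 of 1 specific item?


Complement: C(8,7) - C(7,7) = 8 - 1 = 7

7


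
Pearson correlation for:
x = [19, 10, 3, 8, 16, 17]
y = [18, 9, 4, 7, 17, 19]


n=6, Σx=73, Σy=74, Σxy=1095, Σx²=1079, Σy²=1120
r = (6×1095 - 73×74)/√((6×1079 - 73²)(6×1120 - 74²))
= 1168/√(1145×1244) = 1168/√1424380 ≈ 1168/1193.4739 ≈ 0.9787

r ≈ 0.9787


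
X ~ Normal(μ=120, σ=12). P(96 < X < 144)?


z₁=(96-120)/12=-2.0, z₂=(144-120)/12=2.0
P = Φ(2.0) - Φ(-2.0) = 0.977250 - 0.022750 = 0.954500 ≈ 0.9545

P(96 < X < 144) ≈ 0.9545


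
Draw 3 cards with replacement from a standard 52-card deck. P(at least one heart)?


P(not a heart) = 39/52 = 3/4
P(none in 3 draws) = (3/4)^3 = 27/64
P(≥1 heart) = 1 - 27/64 = 37/64

P = 37/64 ≈ 57.81%


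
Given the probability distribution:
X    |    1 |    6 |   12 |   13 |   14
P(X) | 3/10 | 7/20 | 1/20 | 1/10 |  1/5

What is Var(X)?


E[X] = 71/10
E[X²] = 381/5
Var(X) = E[X²] - (E[X])² = 381/5 - 5041/100 = 2579/100

Var(X) = 2579/100 ≈ 25.7900


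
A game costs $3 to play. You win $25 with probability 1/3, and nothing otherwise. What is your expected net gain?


E[gain] = (25-3)×1/3 + (-3)×2/3
= 22/3 - 2 = 16/3

Expected net gain = $16/3 ≈ $5.33


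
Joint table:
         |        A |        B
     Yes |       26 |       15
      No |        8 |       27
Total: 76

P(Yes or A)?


P(Yes∨A) = P(Yes) + P(A) - P(Yes∧A)
= (41 + 34 - 26)/76 = 49/76

P = 49/76 ≈ 64.47%


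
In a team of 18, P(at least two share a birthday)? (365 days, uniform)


P(all different) = Π(365-i)/365 for i=0..17
= 0.653089
P(match) = 1 - 0.653089 = 0.346911

P ≈ 0.3469 ≈ 34.69%


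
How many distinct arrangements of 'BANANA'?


Letters: 6, freq: {'B': 1, 'A': 3, 'N': 2}
6!/(1!×3!×2!) = 720/12 = 60

60


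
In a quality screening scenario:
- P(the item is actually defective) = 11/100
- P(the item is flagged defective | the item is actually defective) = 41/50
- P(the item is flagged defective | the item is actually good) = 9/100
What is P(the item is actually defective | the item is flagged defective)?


Using Bayes' theorem:
P(A|B) = P(B|A)·P(A) / P(B)

P(the item is flagged defective) = 41/50 × 11/100 + 9/100 × 89/100
= 451/5000 + 801/10000 = 1703/10000

P(the item is actually defective|the item is flagged defective) = (451/5000) / (1703/10000) = 902/1703

P(the item is actually defective|the item is flagged defective) = 902/1703 ≈ 52.97%


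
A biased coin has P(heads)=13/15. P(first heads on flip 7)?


Geometric: P(X=7) = (1-p)^(k-1)×p = (2/15)^6×13/15 = 832/170859375

P(X=7) = 832/170859375 ≈ 0.00%


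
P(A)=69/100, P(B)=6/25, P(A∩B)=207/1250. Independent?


P(A)×P(B) = 207/1250
P(A∩B) = 207/1250
Equal ✓ → Independent

Yes, independent


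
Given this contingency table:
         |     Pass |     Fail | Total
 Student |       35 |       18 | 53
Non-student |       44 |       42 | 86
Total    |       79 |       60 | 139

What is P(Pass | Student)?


P(Pass | Student) = 35/(35+18) = 35/53

P(Pass|Student) = 35/53 ≈ 66.04%


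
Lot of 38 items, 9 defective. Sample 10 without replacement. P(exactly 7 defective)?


Hypergeometric: C(9,7)×C(29,3)/C(38,10)
= 36×3654/472733756 = 1134/4075291

P(X=7) = 1134/4075291 ≈ 0.03%


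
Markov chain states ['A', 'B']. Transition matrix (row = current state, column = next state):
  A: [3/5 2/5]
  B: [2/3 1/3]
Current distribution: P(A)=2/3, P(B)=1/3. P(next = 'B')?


P(next=B) = Σᵢ P(now=i)×P(i→B)
= 2/3×2/5 + 1/3×1/3
= 4/15 + 1/9 = 17/45

P = 17/45 ≈ 0.3778


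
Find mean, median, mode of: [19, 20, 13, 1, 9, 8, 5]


Sorted: [1, 5, 8, 9, 13, 19, 20]
Mean = 75/7
Median = 9
Freq: {19: 1, 20: 1, 13: 1, 1: 1, 9: 1, 8: 1, 5: 1}
Mode: No mode

Mean=75/7, Median=9, Mode=No mode


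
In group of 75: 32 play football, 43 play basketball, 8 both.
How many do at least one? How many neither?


|A∪B| = 32+43-8 = 67
Neither = 75-67 = 8

At least one: 67; Neither: 8


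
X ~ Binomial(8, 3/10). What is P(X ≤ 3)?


P(X ≤ 3) = Σ P(X=i) for i=0..3
P(X=0) = 5764801/100000000
P(X=1) = 2470629/12500000
P(X=2) = 7411887/25000000
P(X=3) = 3176523/12500000
Sum = 16117913/20000000

P(X ≤ 3) = 16117913/20000000 ≈ 80.59%


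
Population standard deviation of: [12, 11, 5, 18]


Mean = 46/4 = 23/2
  (12-23/2)²=1/4
  (11-23/2)²=1/4
  (5-23/2)²=169/4
  (18-23/2)²=169/4
Σ(x-μ)² = 85
σ² = 85/4

σ = √(85/4) ≈ 4.6098


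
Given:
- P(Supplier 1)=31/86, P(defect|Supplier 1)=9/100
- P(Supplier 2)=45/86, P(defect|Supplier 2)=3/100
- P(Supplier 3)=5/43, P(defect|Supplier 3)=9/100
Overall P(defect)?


P(B) = Σ P(B|Aᵢ)×P(Aᵢ)
  9/100×31/86 = 279/8600
  3/100×45/86 = 27/1720
  9/100×5/43 = 9/860
Sum = 63/1075

P(defect) = 63/1075 ≈ 5.86%


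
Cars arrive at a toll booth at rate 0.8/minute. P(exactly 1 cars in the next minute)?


Poisson(λ=0.8): P(X=1) = e^(-λ)×λ^k/k!
= e^(-0.8) × 0.8^1 / 1!
≈ 0.4493289641 × 0.8 / 1 ≈ 0.359463

P(X=1) ≈ 0.359463 ≈ 35.95%


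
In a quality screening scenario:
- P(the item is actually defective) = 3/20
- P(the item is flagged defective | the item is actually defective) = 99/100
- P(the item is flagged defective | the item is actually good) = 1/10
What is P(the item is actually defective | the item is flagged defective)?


Using Bayes' theorem:
P(A|B) = P(B|A)·P(A) / P(B)

P(the item is flagged defective) = 99/100 × 3/20 + 1/10 × 17/20
= 297/2000 + 17/200 = 467/2000

P(the item is actually defective|the item is flagged defective) = (297/2000) / (467/2000) = 297/467

P(the item is actually defective|the item is flagged defective) = 297/467 ≈ 63.60%


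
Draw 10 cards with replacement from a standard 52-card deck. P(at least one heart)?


P(not a heart) = 39/52 = 3/4
P(none in 10 draws) = (3/4)^10 = 59049/1048576
P(≥1 heart) = 1 - 59049/1048576 = 989527/1048576

P = 989527/1048576 ≈ 94.37%


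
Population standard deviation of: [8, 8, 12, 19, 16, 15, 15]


Mean = 93/7
  (8-93/7)²=1369/49
  (8-93/7)²=1369/49
  (12-93/7)²=81/49
  (19-93/7)²=1600/49
  (16-93/7)²=361/49
  (15-93/7)²=144/49
  (15-93/7)²=144/49
Σ(x-μ)² = 724/7
σ² = (724/7)/7 = 724/49

σ = √(724/49) ≈ 3.8439


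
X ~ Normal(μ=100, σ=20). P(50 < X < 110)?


z₁=(50-100)/20=-2.5, z₂=(110-100)/20=0.5
P = Φ(0.5) - Φ(-2.5) = 0.691462 - 0.006210 = 0.685252 ≈ 0.6853

P(50 < X < 110) ≈ 0.6853


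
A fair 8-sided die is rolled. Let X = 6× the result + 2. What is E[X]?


E[die] = (1+8)/2 = 9/2
E[X] = 6×9/2 + 2 = 29

E[X] = 29


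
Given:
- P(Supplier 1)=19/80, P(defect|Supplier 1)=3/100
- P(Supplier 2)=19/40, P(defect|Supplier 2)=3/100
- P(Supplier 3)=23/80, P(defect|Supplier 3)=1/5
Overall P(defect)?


P(B) = Σ P(B|Aᵢ)×P(Aᵢ)
  3/100×19/80 = 57/8000
  3/100×19/40 = 57/4000
  1/5×23/80 = 23/400
Sum = 631/8000

P(defect) = 631/8000 ≈ 7.89%


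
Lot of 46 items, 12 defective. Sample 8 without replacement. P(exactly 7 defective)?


Hypergeometric: C(12,7)×C(34,1)/C(46,8)
= 792×34/260932815 = 272/2635685

P(X=7) = 272/2635685 ≈ 0.01%


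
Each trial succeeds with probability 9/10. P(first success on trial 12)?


Geometric: P(X=12) = (1-p)^(k-1)×p = (1/10)^11×9/10 = 9/1000000000000

P(X=12) = 9/1000000000000 ≈ 0.00%


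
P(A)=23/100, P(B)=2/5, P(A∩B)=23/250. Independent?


P(A)×P(B) = 23/250
P(A∩B) = 23/250
Equal ✓ → Independent

Yes, independent


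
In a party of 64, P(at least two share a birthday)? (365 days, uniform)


P(all different) = Π(365-i)/365 for i=0..63
= 0.002810
P(match) = 1 - 0.002810 = 0.997190

P ≈ 0.9972 ≈ 99.72%


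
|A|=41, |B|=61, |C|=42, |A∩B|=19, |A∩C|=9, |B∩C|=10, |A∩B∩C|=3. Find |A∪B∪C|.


|A∪B∪C| = 41+61+42-19-9-10+3 = 109

|A∪B∪C| = 109


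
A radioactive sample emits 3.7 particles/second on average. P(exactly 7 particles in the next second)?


Poisson(λ=3.7): P(X=7) = e^(-λ)×λ^k/k!
= e^(-3.7) × 3.7^7 / 7!
≈ 0.02472352647 × 9493.1877133 / 5040 ≈ 0.046568

P(X=7) ≈ 0.046568 ≈ 4.66%


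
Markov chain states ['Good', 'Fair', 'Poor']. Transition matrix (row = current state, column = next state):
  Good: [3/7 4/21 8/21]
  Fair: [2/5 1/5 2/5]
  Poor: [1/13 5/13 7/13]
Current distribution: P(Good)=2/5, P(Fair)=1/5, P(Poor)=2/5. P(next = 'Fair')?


P(next=Fair) = Σᵢ P(now=i)×P(i→Fair)
= 2/5×4/21 + 1/5×1/5 + 2/5×5/13
= 8/105 + 1/25 + 2/13 = 1843/6825

P = 1843/6825 ≈ 0.2700


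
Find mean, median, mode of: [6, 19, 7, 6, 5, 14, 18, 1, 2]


Sorted: [1, 2, 5, 6, 6, 7, 14, 18, 19]
Mean = 78/9 = 26/3
Median = 6
Freq: {6: 2, 19: 1, 7: 1, 5: 1, 14: 1, 18: 1, 1: 1, 2: 1}
Mode: [6]

Mean=26/3, Median=6, Mode=6


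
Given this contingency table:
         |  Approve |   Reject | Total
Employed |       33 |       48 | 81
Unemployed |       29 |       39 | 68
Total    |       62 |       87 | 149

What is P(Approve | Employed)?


P(Approve | Employed) = 33/(33+48) = 33/81 = 11/27

P(Approve|Employed) = 11/27 ≈ 40.74%


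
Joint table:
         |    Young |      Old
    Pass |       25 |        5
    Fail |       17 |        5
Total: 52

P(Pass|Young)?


P(Pass|Young) = 25/(25+17) = 25/42

P = 25/42 ≈ 59.52%


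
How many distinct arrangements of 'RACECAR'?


Letters: 7, freq: {'R': 2, 'A': 2, 'C': 2, 'E': 1}
7!/(2!×2!×2!×1!) = 5040/8 = 630

630


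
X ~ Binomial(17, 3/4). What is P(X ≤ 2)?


P(X ≤ 2) = Σ P(X=i) for i=0..2
P(X=0) = 1/17179869184
P(X=1) = 51/17179869184
P(X=2) = 153/2147483648
Sum = 319/4294967296

P(X ≤ 2) = 319/4294967296 ≈ 0.00%


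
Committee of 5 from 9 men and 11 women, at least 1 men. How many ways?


Count by #men:
  1M,4W: C(9,1)×C(11,4)=2970
  2M,3W: C(9,2)×C(11,3)=5940
  3M,2W: C(9,3)×C(11,2)=4620
  4M,1W: C(9,4)×C(11,1)=1386
  5M,0W: C(9,5)×C(11,0)=126
Total = 15042

15042


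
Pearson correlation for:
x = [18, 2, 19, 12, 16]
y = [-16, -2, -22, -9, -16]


n=5, Σx=67, Σy=-65, Σxy=-1074, Σx²=1089, Σy²=1081
r = (5×(-1074) - 67×(-65))/√((5×1089 - 67²)(5×1081 - (-65)²))
= -1015/√(956×1180) = -1015/√1128080 ≈ -1015/1062.1111 ≈ -0.9556

r ≈ -0.9556


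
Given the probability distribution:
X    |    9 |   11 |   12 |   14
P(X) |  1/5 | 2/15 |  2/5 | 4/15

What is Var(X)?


E[X] = 59/5
E[X²] = 711/5
Var(X) = E[X²] - (E[X])² = 711/5 - 3481/25 = 74/25

Var(X) = 74/25 ≈ 2.9600


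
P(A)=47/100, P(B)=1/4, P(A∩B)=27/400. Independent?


P(A)×P(B) = 47/400
P(A∩B) = 27/400
Not equal → NOT independent

No, not independent


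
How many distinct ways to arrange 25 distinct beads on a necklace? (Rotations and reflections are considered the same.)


Free circular arrangements: rotations and reflections both identified.
(n-1)!/2 = 24!/2 = 620448401733239439360000/2 = 310224200866619719680000

310224200866619719680000


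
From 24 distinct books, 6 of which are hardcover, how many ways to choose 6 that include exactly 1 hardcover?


Choose 1 of the 6 hardcovers and 5 of the other 18 books:
C(6,1)×C(18,5) = 6×8568 = 51408

51408


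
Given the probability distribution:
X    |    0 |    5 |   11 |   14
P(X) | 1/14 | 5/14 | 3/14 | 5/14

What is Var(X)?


E[X] = 64/7
E[X²] = 734/7
Var(X) = E[X²] - (E[X])² = 734/7 - 4096/49 = 1042/49

Var(X) = 1042/49 ≈ 21.2653


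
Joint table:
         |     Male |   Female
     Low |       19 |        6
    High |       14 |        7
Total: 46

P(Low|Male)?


P(Low|Male) = 19/(19+14) = 19/33

P = 19/33 ≈ 57.58%


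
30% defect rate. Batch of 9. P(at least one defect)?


P(all good) = (7/10)^9 = 40353607/1000000000
P(≥1 defect) = 959646393/1000000000

P = 959646393/1000000000 ≈ 95.96%


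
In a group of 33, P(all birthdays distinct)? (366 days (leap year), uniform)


P(all different) = Π(366-i)/366 for i=0..32
= (366/366)×(365/366)×...×(334/366)
= 0.225976

P ≈ 0.2260 ≈ 22.60%


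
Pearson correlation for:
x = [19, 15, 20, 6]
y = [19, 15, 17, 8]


n=4, Σx=60, Σy=59, Σxy=974, Σx²=1022, Σy²=939
r = (4×974 - 60×59)/√((4×1022 - 60²)(4×939 - 59²))
= 356/√(488×275) = 356/√134200 ≈ 356/366.3332 ≈ 0.9718

r ≈ 0.9718


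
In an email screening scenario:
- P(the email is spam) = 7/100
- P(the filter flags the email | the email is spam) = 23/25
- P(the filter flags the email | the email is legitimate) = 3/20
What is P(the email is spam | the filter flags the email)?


Using Bayes' theorem:
P(A|B) = P(B|A)·P(A) / P(B)

P(the filter flags the email) = 23/25 × 7/100 + 3/20 × 93/100
= 161/2500 + 279/2000 = 2039/10000

P(the email is spam|the filter flags the email) = (161/2500) / (2039/10000) = 644/2039

P(the email is spam|the filter flags the email) = 644/2039 ≈ 31.58%


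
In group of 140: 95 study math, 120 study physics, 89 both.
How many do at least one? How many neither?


|A∪B| = 95+120-89 = 126
Neither = 140-126 = 14

At least one: 126; Neither: 14


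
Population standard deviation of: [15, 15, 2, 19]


Mean = 51/4
  (15-51/4)²=81/16
  (15-51/4)²=81/16
  (2-51/4)²=1849/16
  (19-51/4)²=625/16
Σ(x-μ)² = 659/4
σ² = (659/4)/4 = 659/16

σ = √(659/16) ≈ 6.4177


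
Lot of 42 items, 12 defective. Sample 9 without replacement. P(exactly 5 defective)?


Hypergeometric: C(12,5)×C(30,4)/C(42,9)
= 792×27405/445891810 = 310068/6369883

P(X=5) = 310068/6369883 ≈ 4.87%


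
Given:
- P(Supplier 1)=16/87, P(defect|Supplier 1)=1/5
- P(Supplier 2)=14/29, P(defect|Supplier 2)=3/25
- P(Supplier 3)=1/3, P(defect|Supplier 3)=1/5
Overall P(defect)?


P(B) = Σ P(B|Aᵢ)×P(Aᵢ)
  1/5×16/87 = 16/435
  3/25×14/29 = 42/725
  1/5×1/3 = 1/15
Sum = 117/725

P(defect) = 117/725 ≈ 16.14%


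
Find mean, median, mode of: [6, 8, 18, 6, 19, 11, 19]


Sorted: [6, 6, 8, 11, 18, 19, 19]
Mean = 87/7
Median = 11
Freq: {6: 2, 8: 1, 18: 1, 19: 2, 11: 1}
Mode: [6, 19]

Mean=87/7, Median=11, Mode=[6, 19]


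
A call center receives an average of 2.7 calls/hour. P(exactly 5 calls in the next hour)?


Poisson(λ=2.7): P(X=5) = e^(-λ)×λ^k/k!
= e^(-2.7) × 2.7^5 / 5!
≈ 0.06720551274 × 143.48907 / 120 ≈ 0.080360

P(X=5) ≈ 0.080360 ≈ 8.04%


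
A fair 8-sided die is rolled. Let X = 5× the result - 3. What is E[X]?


E[die] = (1+8)/2 = 9/2
E[X] = 5×9/2 - 3 = 39/2

E[X] = 39/2


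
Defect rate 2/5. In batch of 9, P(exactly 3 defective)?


Binomial: P(X=3) = C(9,3)×p^3×(1-p)^6
= 84 × 8/125 × 729/15625 = 489888/1953125

P(X=3) = 489888/1953125 ≈ 25.08%


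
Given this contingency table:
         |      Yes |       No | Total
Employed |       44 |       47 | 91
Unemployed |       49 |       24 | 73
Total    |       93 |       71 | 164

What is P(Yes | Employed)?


P(Yes | Employed) = 44/(44+47) = 44/91

P(Yes|Employed) = 44/91 ≈ 48.35%


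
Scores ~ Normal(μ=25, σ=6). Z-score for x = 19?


z = (x - μ)/σ = (19 - 25)/6 = -1.0

z = -1.0


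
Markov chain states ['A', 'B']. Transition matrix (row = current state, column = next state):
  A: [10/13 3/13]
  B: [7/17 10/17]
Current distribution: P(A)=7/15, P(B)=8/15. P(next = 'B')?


P(next=B) = Σᵢ P(now=i)×P(i→B)
= 7/15×3/13 + 8/15×10/17
= 7/65 + 16/51 = 1397/3315

P = 1397/3315 ≈ 0.4214


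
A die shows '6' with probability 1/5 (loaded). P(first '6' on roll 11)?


Geometric: P(X=11) = (1-p)^(k-1)×p = (4/5)^10×1/5 = 1048576/48828125

P(X=11) = 1048576/48828125 ≈ 2.15%


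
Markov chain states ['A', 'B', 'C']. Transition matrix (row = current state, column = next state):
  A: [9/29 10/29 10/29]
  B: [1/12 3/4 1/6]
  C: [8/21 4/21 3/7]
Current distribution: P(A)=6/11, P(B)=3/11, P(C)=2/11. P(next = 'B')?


P(next=B) = Σᵢ P(now=i)×P(i→B)
= 6/11×10/29 + 3/11×3/4 + 2/11×4/21
= 60/319 + 9/44 + 8/231 = 11449/26796

P = 11449/26796 ≈ 0.4273


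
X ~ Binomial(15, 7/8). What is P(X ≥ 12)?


P(X ≥ 12) = Σ P(X=i) for i=12..15
P(X=12) = 6297785676455/35184372088832
P(X=13) = 10173346092735/35184372088832
P(X=14) = 10173346092735/35184372088832
P(X=15) = 4747561509943/35184372088832
Sum = 7848009842967/8796093022208

P(X ≥ 12) = 7848009842967/8796093022208 ≈ 89.22%


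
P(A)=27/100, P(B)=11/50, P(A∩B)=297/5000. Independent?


P(A)×P(B) = 297/5000
P(A∩B) = 297/5000
Equal ✓ → Independent

Yes, independent


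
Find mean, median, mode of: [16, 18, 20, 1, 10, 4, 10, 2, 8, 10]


Sorted: [1, 2, 4, 8, 10, 10, 10, 16, 18, 20]
Mean = 99/10
Median = 10
Freq: {16: 1, 18: 1, 20: 1, 1: 1, 10: 3, 4: 1, 2: 1, 8: 1}
Mode: [10]

Mean=99/10, Median=10, Mode=10


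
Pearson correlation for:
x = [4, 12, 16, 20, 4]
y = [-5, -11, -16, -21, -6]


n=5, Σx=56, Σy=-59, Σxy=-852, Σx²=832, Σy²=879
r = (5×(-852) - 56×(-59))/√((5×832 - 56²)(5×879 - (-59)²))
= -956/√(1024×914) = -956/√935936 ≈ -956/967.4379 ≈ -0.9882

r ≈ -0.9882


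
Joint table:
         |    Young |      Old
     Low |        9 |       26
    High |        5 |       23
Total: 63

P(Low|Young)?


P(Low|Young) = 9/(9+5) = 9/14

P = 9/14 ≈ 64.29%


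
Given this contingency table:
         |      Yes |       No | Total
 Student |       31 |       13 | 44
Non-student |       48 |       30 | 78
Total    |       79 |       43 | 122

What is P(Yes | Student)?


P(Yes | Student) = 31/(31+13) = 31/44

P(Yes|Student) = 31/44 ≈ 70.45%


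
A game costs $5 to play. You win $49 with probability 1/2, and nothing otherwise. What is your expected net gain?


E[gain] = (49-5)×1/2 + (-5)×1/2
= 22 - 5/2 = 39/2

Expected net gain = $39/2 ≈ $19.50


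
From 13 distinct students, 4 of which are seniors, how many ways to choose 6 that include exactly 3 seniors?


Choose 3 of the 4 seniors and 3 of the other 9 students:
C(4,3)×C(9,3) = 4×84 = 336

336


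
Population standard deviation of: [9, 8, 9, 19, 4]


Mean = 49/5
  (9-49/5)²=16/25
  (8-49/5)²=81/25
  (9-49/5)²=16/25
  (19-49/5)²=2116/25
  (4-49/5)²=841/25
Σ(x-μ)² = 614/5
σ² = (614/5)/5 = 614/25

σ = √(614/25) ≈ 4.9558


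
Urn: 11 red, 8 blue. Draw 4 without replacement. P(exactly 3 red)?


Hypergeometric: C(11,3)×C(8,1)/C(19,4)
= 165×8/3876 = 110/323

P(X=3) = 110/323 ≈ 34.06%


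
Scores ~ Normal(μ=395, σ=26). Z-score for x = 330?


z = (x - μ)/σ = (330 - 395)/26 = -2.5

z = -2.5


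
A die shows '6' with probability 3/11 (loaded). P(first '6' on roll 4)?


Geometric: P(X=4) = (1-p)^(k-1)×p = (8/11)^3×3/11 = 1536/14641

P(X=4) = 1536/14641 ≈ 10.49%


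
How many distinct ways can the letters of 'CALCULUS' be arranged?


Letters: 8, freq: {'C': 2, 'A': 1, 'L': 2, 'U': 2, 'S': 1}
8!/(2!×1!×2!×2!×1!) = 40320/8 = 5040

5040


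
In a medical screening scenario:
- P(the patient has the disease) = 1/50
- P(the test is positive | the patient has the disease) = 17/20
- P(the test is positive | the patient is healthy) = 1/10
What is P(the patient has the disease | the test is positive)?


Using Bayes' theorem:
P(A|B) = P(B|A)·P(A) / P(B)

P(the test is positive) = 17/20 × 1/50 + 1/10 × 49/50
= 17/1000 + 49/500 = 23/200

P(the patient has the disease|the test is positive) = (17/1000) / (23/200) = 17/115

P(the patient has the disease|the test is positive) = 17/115 ≈ 14.78%


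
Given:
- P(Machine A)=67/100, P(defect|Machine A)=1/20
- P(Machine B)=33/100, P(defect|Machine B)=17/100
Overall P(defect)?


P(B) = Σ P(B|Aᵢ)×P(Aᵢ)
  1/20×67/100 = 67/2000
  17/100×33/100 = 561/10000
Sum = 56/625

P(defect) = 56/625 ≈ 8.96%


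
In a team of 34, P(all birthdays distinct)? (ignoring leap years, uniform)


P(all different) = Π(365-i)/365 for i=0..33
= (365/365)×(364/365)×...×(332/365)
= 0.204683

P ≈ 0.2047 ≈ 20.47%


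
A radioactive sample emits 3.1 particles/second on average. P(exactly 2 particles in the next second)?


Poisson(λ=3.1): P(X=2) = e^(-λ)×λ^k/k!
= e^(-3.1) × 3.1^2 / 2!
≈ 0.04504920239 × 9.61 / 2 ≈ 0.216461

P(X=2) ≈ 0.216461 ≈ 21.65%


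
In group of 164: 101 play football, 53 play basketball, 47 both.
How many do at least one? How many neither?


|A∪B| = 101+53-47 = 107
Neither = 164-107 = 57

At least one: 107; Neither: 57


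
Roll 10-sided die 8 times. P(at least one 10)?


P(no 10)^8 = (9/10)^8 = 43046721/100000000
P(≥1) = 1 - 43046721/100000000 = 56953279/100000000

P = 56953279/100000000 ≈ 56.95%


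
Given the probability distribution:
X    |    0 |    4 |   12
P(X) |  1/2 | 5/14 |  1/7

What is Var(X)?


E[X] = 22/7
E[X²] = 184/7
Var(X) = E[X²] - (E[X])² = 184/7 - 484/49 = 804/49

Var(X) = 804/49 ≈ 16.4082


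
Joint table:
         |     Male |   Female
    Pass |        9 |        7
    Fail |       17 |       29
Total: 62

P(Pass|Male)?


P(Pass|Male) = 9/(9+17) = 9/26

P = 9/26 ≈ 34.62%


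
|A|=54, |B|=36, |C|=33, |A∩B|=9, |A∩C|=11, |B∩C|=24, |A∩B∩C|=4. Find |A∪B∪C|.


|A∪B∪C| = 54+36+33-9-11-24+4 = 83

|A∪B∪C| = 83


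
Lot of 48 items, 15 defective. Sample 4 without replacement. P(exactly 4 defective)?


Hypergeometric: C(15,4)×C(33,0)/C(48,4)
= 1365×1/194580 = 91/12972

P(X=4) = 91/12972 ≈ 0.70%


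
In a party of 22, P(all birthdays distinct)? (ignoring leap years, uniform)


P(all different) = Π(365-i)/365 for i=0..21
= (365/365)×(364/365)×...×(344/365)
= 0.524305

P ≈ 0.5243 ≈ 52.43%


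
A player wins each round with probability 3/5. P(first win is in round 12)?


Geometric: P(X=12) = (1-p)^(k-1)×p = (2/5)^11×3/5 = 6144/244140625

P(X=12) = 6144/244140625 ≈ 0.00%


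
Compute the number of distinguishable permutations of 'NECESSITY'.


Letters: 9, freq: {'N': 1, 'E': 2, 'C': 1, 'S': 2, 'I': 1, 'T': 1, 'Y': 1}
9!/(1!×2!×1!×2!×1!×1!×1!) = 362880/4 = 90720

90720


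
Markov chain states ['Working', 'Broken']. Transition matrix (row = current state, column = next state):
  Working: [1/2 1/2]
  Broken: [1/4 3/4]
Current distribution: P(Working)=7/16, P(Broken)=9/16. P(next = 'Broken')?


P(next=Broken) = Σᵢ P(now=i)×P(i→Broken)
= 7/16×1/2 + 9/16×3/4
= 7/32 + 27/64 = 41/64

P = 41/64 ≈ 0.6406


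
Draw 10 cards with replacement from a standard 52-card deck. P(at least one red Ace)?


P(not a red Ace) = 50/52 = 25/26
P(none in 10 draws) = (25/26)^10 = 95367431640625/141167095653376
P(≥1 red Ace) = 1 - 95367431640625/141167095653376 = 45799664012751/141167095653376

P = 45799664012751/141167095653376 ≈ 32.44%


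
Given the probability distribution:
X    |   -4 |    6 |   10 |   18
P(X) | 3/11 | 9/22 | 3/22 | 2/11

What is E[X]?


E[X] = Σ x·P(X=x)
= (-4)×(3/11) + (6)×(9/22) + (10)×(3/22) + (18)×(2/11)
= 6

E[X] = 6


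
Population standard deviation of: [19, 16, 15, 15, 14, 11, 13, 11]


Mean = 114/8 = 57/4
  (19-57/4)²=361/16
  (16-57/4)²=49/16
  (15-57/4)²=9/16
  (15-57/4)²=9/16
  (14-57/4)²=1/16
  (11-57/4)²=169/16
  (13-57/4)²=25/16
  (11-57/4)²=169/16
Σ(x-μ)² = 99/2
σ² = (99/2)/8 = 99/16

σ = √(99/16) ≈ 2.4875
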